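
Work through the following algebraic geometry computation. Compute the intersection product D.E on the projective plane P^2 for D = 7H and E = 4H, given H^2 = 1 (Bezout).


Using bilinearity of the intersection pairing on the projective plane P^2:
(aH).(bH) = ab * (H.H)
We have H^2 = 1 (Bezout).
D.E = (7H).(4H) = 7*4*1
= 28*1
= 28

28


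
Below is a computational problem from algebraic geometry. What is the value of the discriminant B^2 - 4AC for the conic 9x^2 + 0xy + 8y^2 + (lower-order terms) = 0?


The discriminant of a conic Ax^2 + Bxy + Cy^2 + ... = 0 is B^2 - 4AC.
B^2 = 0^2 = 0
4AC = 4*9*8 = 288
Discriminant = 0 - 288 = -288

-288


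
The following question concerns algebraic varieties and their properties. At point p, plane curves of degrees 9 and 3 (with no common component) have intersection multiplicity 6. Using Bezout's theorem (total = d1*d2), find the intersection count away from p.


By Bezout's theorem, the total intersection number is d1 * d2.
Total = 9 * 3 = 27
Intersection multiplicity at p = 6
Remaining intersections = 27 - 6 = 21

21


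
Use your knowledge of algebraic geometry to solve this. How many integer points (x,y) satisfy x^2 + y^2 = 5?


Systematically check integer values of x where x^2 <= 5.
For each valid x, check if 5 - x^2 is a perfect square.
x=1: 5 - 1 = 4, sqrt = 2 (valid)
x=2: 5 - 4 = 1, sqrt = 1 (valid)
Total integer solutions found: 8

8


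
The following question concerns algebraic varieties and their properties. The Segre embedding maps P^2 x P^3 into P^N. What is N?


The Segre embedding maps P^m x P^n into P^N via
all products of coordinates from each factor.
N = (m+1)(n+1) - 1
N = (2+1)(3+1) - 1
N = 3*4 - 1
N = 12 - 1 = 11

11


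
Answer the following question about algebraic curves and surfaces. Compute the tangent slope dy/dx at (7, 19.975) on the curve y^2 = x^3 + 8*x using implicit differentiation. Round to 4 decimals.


Using implicit differentiation of y^2 = x^3 + 8*x:
2y * dy/dx = 3x^2 + 8
dy/dx = (3x^2 + 8)/(2y)
Numerator: 3*7^2 + 8 = 155
Denominator: 2*19.975 = 39.95
dy/dx = 155/39.95 = 3.8798

3.8798


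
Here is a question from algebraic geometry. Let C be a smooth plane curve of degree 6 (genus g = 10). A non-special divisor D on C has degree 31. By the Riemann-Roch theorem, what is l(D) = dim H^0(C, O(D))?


First, compute the genus of a smooth plane curve of degree 6:
g = (d-1)(d-2)/2 = (6-1)(6-2)/2 = 10
For a non-special divisor D (i.e., h^1(D) = 0), Riemann-Roch gives:
l(D) = deg(D) - g + 1
Since deg(D) = 31 >= 2g - 1 = 19, D is non-special.
l(D) = 31 - 10 + 1 = 22

22


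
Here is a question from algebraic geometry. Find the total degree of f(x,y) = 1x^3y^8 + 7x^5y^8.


Examine each term for its total degree (sum of exponents).
  Term '1x^3y^8' has total degree 3+8 = 11.
  Term '7x^5y^8' has total degree 5+8 = 13.
The maximum total degree among all terms is 13.

13


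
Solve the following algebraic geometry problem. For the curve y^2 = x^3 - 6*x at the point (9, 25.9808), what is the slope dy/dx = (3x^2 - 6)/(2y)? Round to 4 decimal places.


Using implicit differentiation of y^2 = x^3 - 6*x:
2y * dy/dx = 3x^2 - 6
dy/dx = (3x^2 - 6)/(2y)
Numerator: 3*9^2 - 6 = 237
Denominator: 2*25.9808 = 51.9616
dy/dx = 237/51.9616 = 4.5611

4.5611


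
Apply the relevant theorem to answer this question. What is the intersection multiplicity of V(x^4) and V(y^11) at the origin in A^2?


The intersection multiplicity of V(x^a) and V(y^b) at the origin is:
I(O; V(x^4), V(y^11)) = dim_k(k[x,y]/(x^4, y^11))
A basis for k[x,y]/(x^4, y^11) is the set of monomials x^i * y^j
where 0 <= i < 4 and 0 <= j < 11.
The number of such monomials is 4 * 11 = 44

44


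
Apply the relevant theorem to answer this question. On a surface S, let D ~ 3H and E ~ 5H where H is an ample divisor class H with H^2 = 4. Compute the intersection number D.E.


Using bilinearity of the intersection pairing on a surface S:
(aH).(bH) = ab * (H.H)
We have H^2 = 4.
D.E = (3H).(5H) = 3*5*4
= 15*4
= 60

60


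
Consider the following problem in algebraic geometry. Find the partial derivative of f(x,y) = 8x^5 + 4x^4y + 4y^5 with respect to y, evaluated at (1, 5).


df/dy = 4*x^4 + 5*4*y^4
At (1,5): 4*1^4 + 5*4*5^4
= 4 + 12500
= 12504

12504


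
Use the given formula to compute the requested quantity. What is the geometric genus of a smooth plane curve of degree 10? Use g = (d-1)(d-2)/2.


Using the genus formula for smooth plane curves:
g = (d-1)(d-2)/2
g = (10-1)(10-2)/2
g = 9*8/2
g = 72/2 = 36

36


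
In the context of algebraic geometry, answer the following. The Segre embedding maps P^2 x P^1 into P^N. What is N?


The Segre embedding maps P^m x P^n into P^N via
all products of coordinates from each factor.
N = (m+1)(n+1) - 1
N = (2+1)(1+1) - 1
N = 3*2 - 1
N = 6 - 1 = 5

5


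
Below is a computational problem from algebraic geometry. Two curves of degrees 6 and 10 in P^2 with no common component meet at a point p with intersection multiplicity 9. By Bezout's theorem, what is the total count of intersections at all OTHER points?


By Bezout's theorem, the total intersection number is d1 * d2.
Total = 6 * 10 = 60
Intersection multiplicity at p = 9
Remaining intersections = 60 - 9 = 51

51


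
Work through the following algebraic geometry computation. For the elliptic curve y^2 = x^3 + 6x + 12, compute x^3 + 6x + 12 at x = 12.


Compute x^3 + 6x + 12 at x = 12:
x^3 = 12^3 = 1728
6*x = 6*12 = 72
Sum: 1728 + 72 + 12 = 1812

1812


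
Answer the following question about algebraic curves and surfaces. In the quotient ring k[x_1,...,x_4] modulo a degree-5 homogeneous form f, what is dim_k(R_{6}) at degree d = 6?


For R = k[x_1,...,x_n]/(f) with f homogeneous of degree e:
The Hilbert series is (1 - t^e)/(1 - t)^n.
So h(d) = C(d+n-1, n-1) - C(d-e+n-1, n-1) for d >= e.
With n=4, e=5, d=6:
C(6+4-1, 4-1) = C(9, 3) = 84
C(6-5+4-1, 4-1) = C(4, 3) = 4
h(6) = 84 - 4 = 80

80


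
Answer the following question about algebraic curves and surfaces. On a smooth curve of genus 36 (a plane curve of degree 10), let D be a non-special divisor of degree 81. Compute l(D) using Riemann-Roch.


First, compute the genus of a smooth plane curve of degree 10:
g = (d-1)(d-2)/2 = (10-1)(10-2)/2 = 36
For a non-special divisor D (i.e., h^1(D) = 0), Riemann-Roch gives:
l(D) = deg(D) - g + 1
Since deg(D) = 81 >= 2g - 1 = 71, D is non-special.
l(D) = 81 - 36 + 1 = 46

46


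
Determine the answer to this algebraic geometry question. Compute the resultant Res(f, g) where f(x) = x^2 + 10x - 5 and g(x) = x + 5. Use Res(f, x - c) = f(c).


For Res(f, x - c), we evaluate f at x = c.
f(-5) = (-5)^2 + 10*(-5) - 5
= 25 - 50 - 5
= -25 - 5 = -30
Res(f, g) = -30

-30


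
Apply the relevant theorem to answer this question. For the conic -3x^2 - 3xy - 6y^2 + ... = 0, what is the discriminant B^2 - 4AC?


The discriminant of a conic Ax^2 + Bxy + Cy^2 + ... = 0 is B^2 - 4AC.
B^2 = (-3)^2 = 9
4AC = 4*(-3)*(-6) = 72
Discriminant = 9 - 72 = -63

-63


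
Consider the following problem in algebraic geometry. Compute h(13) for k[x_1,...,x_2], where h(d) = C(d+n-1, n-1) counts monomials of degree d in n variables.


The Hilbert function for the polynomial ring in 2 variables is:
h(d) = C(d+n-1, n-1)
h(13) = C(13+2-1, 2-1) = C(14, 1)
= 14! / (1! * 13!)
= 14

14


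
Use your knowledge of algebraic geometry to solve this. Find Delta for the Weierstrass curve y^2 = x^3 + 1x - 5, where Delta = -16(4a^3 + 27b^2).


Compute each component:
4a^3 = 4*1^3 = 4*1 = 4
27b^2 = 27*(-5)^2 = 27*25 = 675
4a^3 + 27b^2 = 4 + 675 = 679
Delta = -16*679 = -10864

-10864


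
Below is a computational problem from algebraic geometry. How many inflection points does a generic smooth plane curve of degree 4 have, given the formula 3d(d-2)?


For a general smooth plane curve C of degree d, the inflection points are
the intersection of C with its Hessian curve, which has degree 3(d-2).
By Bezout, the total intersection number is d * 3(d-2) = 4 * 6 = 24.
For a general curve every flex is ordinary, so each contributes
multiplicity 1 to C·Hess(C), and the number of distinct inflection
points is 3d(d-2).
Inflection points = 3*4*(4-2) = 3*4*2 = 24

24


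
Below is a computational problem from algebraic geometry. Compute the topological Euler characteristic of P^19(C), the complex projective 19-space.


The complex projective space P^19 has one cell in each even real dimension 0, 2, ..., 38.
The cohomology groups are H^{2k}(P^19) = Z for k = 0,...,19, and 0 otherwise.
Euler characteristic = sum of Betti numbers = 1 per even-dimensional cohomology group.
chi(P^19) = 19 + 1 = 20

20


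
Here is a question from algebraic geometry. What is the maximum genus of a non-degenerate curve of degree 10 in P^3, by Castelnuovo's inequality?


Castelnuovo's bound: write d - 1 = m(r-1) + epsilon with 0 <= epsilon < r-1.
d - 1 = 10 - 1 = 9
r - 1 = 3 - 1 = 2
9 = 4*2 + 1, so m = 4, epsilon = 1
pi(d, r) = m(m-1)(r-1)/2 + m*epsilon
= 4*3*2/2 + 4*1
= 24/2 + 4
= 12 + 4 = 16

16


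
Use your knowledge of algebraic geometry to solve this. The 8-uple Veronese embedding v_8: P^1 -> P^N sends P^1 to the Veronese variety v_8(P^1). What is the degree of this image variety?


The Veronese variety v_8(P^1) has degree d^r.
d^r = 8^1 = 8

8


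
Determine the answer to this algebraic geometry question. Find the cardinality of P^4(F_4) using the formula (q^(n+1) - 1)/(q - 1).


P^4(F_4) has (q^(n+1) - 1)/(q - 1) points.
= 4^4 + 4^3 + 4^2 + 4^1 + 4^0
= 256 + 64 + 16 + 4 + 1
= 341

341


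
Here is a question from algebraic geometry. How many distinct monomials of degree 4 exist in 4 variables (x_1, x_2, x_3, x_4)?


The number of degree-4 monomials in 4 variables is C(d+n-1, n-1).
= C(4+4-1, 4-1) = C(7, 3)
= 35

35


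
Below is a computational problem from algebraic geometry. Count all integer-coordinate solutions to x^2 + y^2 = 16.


Systematically check integer values of x where x^2 <= 16.
For each valid x, check if 16 - x^2 is a perfect square.
x=0: 16 - 0 = 16, sqrt = 4 (valid)
x=4: 16 - 16 = 0, sqrt = 0 (valid)
Total integer solutions found: 4

4


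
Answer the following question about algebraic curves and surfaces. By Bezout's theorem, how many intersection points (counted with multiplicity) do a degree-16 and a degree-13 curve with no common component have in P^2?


Bezout's theorem states the intersection count equals the product of degrees.
Intersection count = 16 * 13 = 208

208


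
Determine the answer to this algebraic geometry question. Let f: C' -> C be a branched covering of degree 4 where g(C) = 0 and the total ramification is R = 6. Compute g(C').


Riemann-Hurwitz formula: 2g' - 2 = d(2g - 2) + R
Given: d = 4, g = 0, R = 6
2g' - 2 = 4*(2*0 - 2) + 6
2g' - 2 = 4*(-2) + 6
2g' - 2 = -8 + 6 = -2
2g' = 0
g' = 0

0


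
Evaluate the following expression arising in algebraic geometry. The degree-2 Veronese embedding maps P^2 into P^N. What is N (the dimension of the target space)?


The Veronese embedding v_d: P^n -> P^N maps each point to all
degree-d monomials in n+1 homogeneous coordinates.
N = C(n+d, d) - 1
N = C(2+2, 2) - 1
N = C(4, 2) - 1
C(4, 2) = 6
N = 6 - 1 = 5

5


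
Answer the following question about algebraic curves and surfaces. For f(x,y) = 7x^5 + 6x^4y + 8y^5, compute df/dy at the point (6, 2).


df/dy = 6*x^4 + 5*8*y^4
At (6,2): 6*6^4 + 5*8*2^4
= 7776 + 640
= 8416

8416


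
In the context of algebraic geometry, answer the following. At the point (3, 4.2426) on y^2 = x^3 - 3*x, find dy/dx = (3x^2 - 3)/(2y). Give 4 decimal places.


Using implicit differentiation of y^2 = x^3 - 3*x:
2y * dy/dx = 3x^2 - 3
dy/dx = (3x^2 - 3)/(2y)
Numerator: 3*3^2 - 3 = 24
Denominator: 2*4.2426 = 8.4852
dy/dx = 24/8.4852 = 2.8285

2.8285


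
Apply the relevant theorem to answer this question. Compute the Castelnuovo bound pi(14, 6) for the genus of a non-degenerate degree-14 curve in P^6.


Castelnuovo's bound: write d - 1 = m(r-1) + epsilon with 0 <= epsilon < r-1.
d - 1 = 14 - 1 = 13
r - 1 = 6 - 1 = 5
13 = 2*5 + 3, so m = 2, epsilon = 3
pi(d, r) = m(m-1)(r-1)/2 + m*epsilon
= 2*1*5/2 + 2*3
= 10/2 + 6
= 5 + 6 = 11

11


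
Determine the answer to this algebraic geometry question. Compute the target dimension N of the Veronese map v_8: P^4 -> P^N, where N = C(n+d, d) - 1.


The Veronese embedding v_d: P^n -> P^N maps each point to all
degree-d monomials in n+1 homogeneous coordinates.
N = C(n+d, d) - 1
N = C(4+8, 8) - 1
N = C(12, 8) - 1
C(12, 8) = 495
N = 495 - 1 = 494

494


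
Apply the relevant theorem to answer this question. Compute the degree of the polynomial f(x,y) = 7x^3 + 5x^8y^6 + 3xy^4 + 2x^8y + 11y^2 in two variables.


Examine each term for its total degree (sum of exponents).
  Term '7x^3' has total degree 3+0 = 3.
  Term '5x^8y^6' has total degree 8+6 = 14.
  Term '3xy^4' has total degree 1+4 = 5.
  Term '2x^8y' has total degree 8+1 = 9.
  Term '11y^2' has total degree 0+2 = 2.
The maximum total degree among all terms is 14.

14


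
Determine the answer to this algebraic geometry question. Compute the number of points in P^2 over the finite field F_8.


P^2(F_8) has (q^(n+1) - 1)/(q - 1) points.
= 8^2 + 8^1 + 8^0
= 64 + 8 + 1
= 73

73


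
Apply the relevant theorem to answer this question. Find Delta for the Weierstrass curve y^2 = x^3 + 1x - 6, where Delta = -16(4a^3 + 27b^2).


Compute each component:
4a^3 = 4*1^3 = 4*1 = 4
27b^2 = 27*(-6)^2 = 27*36 = 972
4a^3 + 27b^2 = 4 + 972 = 976
Delta = -16*976 = -15616

-15616


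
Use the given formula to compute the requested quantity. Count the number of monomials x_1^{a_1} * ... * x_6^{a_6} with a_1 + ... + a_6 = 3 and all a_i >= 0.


The number of degree-3 monomials in 6 variables is C(d+n-1, n-1).
= C(3+6-1, 6-1) = C(8, 5)
= 56

56


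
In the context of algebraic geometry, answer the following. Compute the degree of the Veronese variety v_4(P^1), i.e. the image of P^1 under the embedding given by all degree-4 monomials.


The Veronese variety v_4(P^1) has degree d^r.
d^r = 4^1 = 4

4


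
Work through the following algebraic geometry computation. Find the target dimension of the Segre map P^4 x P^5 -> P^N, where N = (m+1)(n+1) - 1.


The Segre embedding maps P^m x P^n into P^N via
all products of coordinates from each factor.
N = (m+1)(n+1) - 1
N = (4+1)(5+1) - 1
N = 5*6 - 1
N = 30 - 1 = 29

29


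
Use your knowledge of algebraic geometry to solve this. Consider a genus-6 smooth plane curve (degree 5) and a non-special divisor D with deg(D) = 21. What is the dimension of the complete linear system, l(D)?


First, compute the genus of a smooth plane curve of degree 5:
g = (d-1)(d-2)/2 = (5-1)(5-2)/2 = 6
For a non-special divisor D (i.e., h^1(D) = 0), Riemann-Roch gives:
l(D) = deg(D) - g + 1
Since deg(D) = 21 >= 2g - 1 = 11, D is non-special.
l(D) = 21 - 6 + 1 = 16

16


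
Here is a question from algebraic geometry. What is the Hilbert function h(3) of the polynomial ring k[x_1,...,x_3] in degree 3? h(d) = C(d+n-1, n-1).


The Hilbert function for the polynomial ring in 3 variables is:
h(d) = C(d+n-1, n-1)
h(3) = C(3+3-1, 3-1) = C(5, 2)
= 5! / (2! * 3!)
= 10

10


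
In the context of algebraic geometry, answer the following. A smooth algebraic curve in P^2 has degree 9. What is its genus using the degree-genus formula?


Using the genus formula for smooth plane curves:
g = (d-1)(d-2)/2
g = (9-1)(9-2)/2
g = 8*7/2
g = 56/2 = 28

28


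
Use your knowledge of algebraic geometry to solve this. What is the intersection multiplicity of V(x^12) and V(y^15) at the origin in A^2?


The intersection multiplicity of V(x^a) and V(y^b) at the origin is:
I(O; V(x^12), V(y^15)) = dim_k(k[x,y]/(x^12, y^15))
A basis for k[x,y]/(x^12, y^15) is the set of monomials x^i * y^j
where 0 <= i < 12 and 0 <= j < 15.
The number of such monomials is 12 * 15 = 180

180


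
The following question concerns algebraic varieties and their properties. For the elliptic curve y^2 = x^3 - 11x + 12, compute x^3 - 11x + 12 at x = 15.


Compute x^3 - 11x + 12 at x = 15:
x^3 = 15^3 = 3375
(-11)*x = (-11)*15 = -165
Sum: 3375 - 165 + 12 = 3222

3222


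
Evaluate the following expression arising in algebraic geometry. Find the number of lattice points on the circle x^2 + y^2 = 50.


Systematically check integer values of x where x^2 <= 50.
For each valid x, check if 50 - x^2 is a perfect square.
x=1: 50 - 1 = 49, sqrt = 7 (valid)
x=5: 50 - 25 = 25, sqrt = 5 (valid)
x=7: 50 - 49 = 1, sqrt = 1 (valid)
Total integer solutions found: 12

12


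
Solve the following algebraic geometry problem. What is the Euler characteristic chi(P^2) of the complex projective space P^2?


The complex projective space P^2 has one cell in each even real dimension 0, 2, ..., 4.
The cohomology groups are H^{2k}(P^2) = Z for k = 0,...,2, and 0 otherwise.
Euler characteristic = sum of Betti numbers = 1 per even-dimensional cohomology group.
chi(P^2) = 2 + 1 = 3

3


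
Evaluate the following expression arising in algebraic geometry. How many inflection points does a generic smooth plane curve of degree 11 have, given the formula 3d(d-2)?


For a general smooth plane curve C of degree d, the inflection points are
the intersection of C with its Hessian curve, which has degree 3(d-2).
By Bezout, the total intersection number is d * 3(d-2) = 11 * 27 = 297.
For a general curve every flex is ordinary, so each contributes
multiplicity 1 to C·Hess(C), and the number of distinct inflection
points is 3d(d-2).
Inflection points = 3*11*(11-2) = 3*11*9 = 297

297


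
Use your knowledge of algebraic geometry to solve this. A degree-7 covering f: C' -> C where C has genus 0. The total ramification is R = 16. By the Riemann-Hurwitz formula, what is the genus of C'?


Riemann-Hurwitz formula: 2g' - 2 = d(2g - 2) + R
Given: d = 7, g = 0, R = 16
2g' - 2 = 7*(2*0 - 2) + 16
2g' - 2 = 7*(-2) + 16
2g' - 2 = -14 + 16 = 2
2g' = 4
g' = 2

2


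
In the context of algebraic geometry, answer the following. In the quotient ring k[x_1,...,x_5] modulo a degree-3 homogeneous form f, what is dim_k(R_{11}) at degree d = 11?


For R = k[x_1,...,x_n]/(f) with f homogeneous of degree e:
The Hilbert series is (1 - t^e)/(1 - t)^n.
So h(d) = C(d+n-1, n-1) - C(d-e+n-1, n-1) for d >= e.
With n=5, e=3, d=11:
C(11+5-1, 5-1) = C(15, 4) = 1365
C(11-3+5-1, 5-1) = C(12, 4) = 495
h(11) = 1365 - 495 = 870

870


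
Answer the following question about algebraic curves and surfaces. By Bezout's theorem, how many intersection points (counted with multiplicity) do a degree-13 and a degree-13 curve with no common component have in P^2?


Bezout's theorem states the intersection count equals the product of degrees.
Intersection count = 13 * 13 = 169

169


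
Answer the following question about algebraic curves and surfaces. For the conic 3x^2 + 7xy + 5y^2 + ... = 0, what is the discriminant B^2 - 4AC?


The discriminant of a conic Ax^2 + Bxy + Cy^2 + ... = 0 is B^2 - 4AC.
B^2 = 7^2 = 49
4AC = 4*3*5 = 60
Discriminant = 49 - 60 = -11

-11


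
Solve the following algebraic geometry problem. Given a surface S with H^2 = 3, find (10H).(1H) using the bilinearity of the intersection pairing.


Using bilinearity of the intersection pairing on a surface S:
(aH).(bH) = ab * (H.H)
We have H^2 = 3.
D.E = (10H).(1H) = 10*1*3
= 10*3
= 30

30


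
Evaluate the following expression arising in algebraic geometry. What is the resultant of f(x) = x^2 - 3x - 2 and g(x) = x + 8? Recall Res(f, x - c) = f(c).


For Res(f, x - c), we evaluate f at x = c.
f(-8) = (-8)^2 - 3*(-8) - 2
= 64 + 24 - 2
= 88 - 2 = 86
Res(f, g) = 86

86


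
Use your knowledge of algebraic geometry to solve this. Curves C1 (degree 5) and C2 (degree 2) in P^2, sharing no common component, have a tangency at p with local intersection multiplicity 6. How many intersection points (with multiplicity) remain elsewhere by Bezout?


By Bezout's theorem, the total intersection number is d1 * d2.
Total = 5 * 2 = 10
Intersection multiplicity at p = 6
Remaining intersections = 10 - 6 = 4

4


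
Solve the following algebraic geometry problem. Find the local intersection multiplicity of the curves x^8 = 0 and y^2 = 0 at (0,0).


The intersection multiplicity of V(x^a) and V(y^b) at the origin is:
I(O; V(x^8), V(y^2)) = dim_k(k[x,y]/(x^8, y^2))
A basis for k[x,y]/(x^8, y^2) is the set of monomials x^i * y^j
where 0 <= i < 8 and 0 <= j < 2.
The number of such monomials is 8 * 2 = 16

16


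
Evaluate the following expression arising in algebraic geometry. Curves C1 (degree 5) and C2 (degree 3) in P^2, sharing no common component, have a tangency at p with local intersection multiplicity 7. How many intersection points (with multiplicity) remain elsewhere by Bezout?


By Bezout's theorem, the total intersection number is d1 * d2.
Total = 5 * 3 = 15
Intersection multiplicity at p = 7
Remaining intersections = 15 - 7 = 8

8


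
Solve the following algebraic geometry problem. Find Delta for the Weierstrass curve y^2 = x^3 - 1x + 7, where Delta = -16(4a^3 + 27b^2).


Compute each component:
4a^3 = 4*(-1)^3 = 4*(-1) = -4
27b^2 = 27*7^2 = 27*49 = 1323
4a^3 + 27b^2 = -4 + 1323 = 1319
Delta = -16*1319 = -21104

-21104


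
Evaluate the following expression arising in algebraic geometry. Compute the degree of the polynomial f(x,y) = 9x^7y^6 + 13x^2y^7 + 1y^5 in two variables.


Examine each term for its total degree (sum of exponents).
  Term '9x^7y^6' has total degree 7+6 = 13.
  Term '13x^2y^7' has total degree 2+7 = 9.
  Term '1y^5' has total degree 0+5 = 5.
The maximum total degree among all terms is 13.

13


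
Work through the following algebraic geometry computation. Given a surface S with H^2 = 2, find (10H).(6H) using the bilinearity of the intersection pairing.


Using bilinearity of the intersection pairing on a surface S:
(aH).(bH) = ab * (H.H)
We have H^2 = 2.
D.E = (10H).(6H) = 10*6*2
= 60*2
= 120

120


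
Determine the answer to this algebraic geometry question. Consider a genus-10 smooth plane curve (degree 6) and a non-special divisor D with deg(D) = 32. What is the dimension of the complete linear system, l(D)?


First, compute the genus of a smooth plane curve of degree 6:
g = (d-1)(d-2)/2 = (6-1)(6-2)/2 = 10
For a non-special divisor D (i.e., h^1(D) = 0), Riemann-Roch gives:
l(D) = deg(D) - g + 1
Since deg(D) = 32 >= 2g - 1 = 19, D is non-special.
l(D) = 32 - 10 + 1 = 23

23


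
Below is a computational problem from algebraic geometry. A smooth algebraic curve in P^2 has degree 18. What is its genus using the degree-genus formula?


Using the genus formula for smooth plane curves:
g = (d-1)(d-2)/2
g = (18-1)(18-2)/2
g = 17*16/2
g = 272/2 = 136

136


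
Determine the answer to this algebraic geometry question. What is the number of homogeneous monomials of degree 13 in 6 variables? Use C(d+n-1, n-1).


The number of degree-13 monomials in 6 variables is C(d+n-1, n-1).
= C(13+6-1, 6-1) = C(18, 5)
= 8568

8568


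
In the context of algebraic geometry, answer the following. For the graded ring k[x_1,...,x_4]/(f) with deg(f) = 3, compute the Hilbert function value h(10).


For R = k[x_1,...,x_n]/(f) with f homogeneous of degree e:
The Hilbert series is (1 - t^e)/(1 - t)^n.
So h(d) = C(d+n-1, n-1) - C(d-e+n-1, n-1) for d >= e.
With n=4, e=3, d=10:
C(10+4-1, 4-1) = C(13, 3) = 286
C(10-3+4-1, 4-1) = C(10, 3) = 120
h(10) = 286 - 120 = 166

166


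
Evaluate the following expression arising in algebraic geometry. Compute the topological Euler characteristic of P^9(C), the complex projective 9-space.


The complex projective space P^9 has one cell in each even real dimension 0, 2, ..., 18.
The cohomology groups are H^{2k}(P^9) = Z for k = 0,...,9, and 0 otherwise.
Euler characteristic = sum of Betti numbers = 1 per even-dimensional cohomology group.
chi(P^9) = 9 + 1 = 10

10


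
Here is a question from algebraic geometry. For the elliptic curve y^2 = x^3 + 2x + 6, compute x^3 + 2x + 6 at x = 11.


Compute x^3 + 2x + 6 at x = 11:
x^3 = 11^3 = 1331
2*x = 2*11 = 22
Sum: 1331 + 22 + 6 = 1359

1359


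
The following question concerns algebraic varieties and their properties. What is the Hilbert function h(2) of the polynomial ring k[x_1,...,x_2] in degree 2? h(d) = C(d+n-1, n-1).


The Hilbert function for the polynomial ring in 2 variables is:
h(d) = C(d+n-1, n-1)
h(2) = C(2+2-1, 2-1) = C(3, 1)
= 3! / (1! * 2!)
= 3

3


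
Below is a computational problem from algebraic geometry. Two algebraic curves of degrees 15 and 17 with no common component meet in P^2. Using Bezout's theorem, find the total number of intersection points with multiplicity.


Bezout's theorem states the intersection count equals the product of degrees.
Intersection count = 15 * 17 = 255

255


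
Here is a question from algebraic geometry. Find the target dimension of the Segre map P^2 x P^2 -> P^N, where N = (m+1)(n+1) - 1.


The Segre embedding maps P^m x P^n into P^N via
all products of coordinates from each factor.
N = (m+1)(n+1) - 1
N = (2+1)(2+1) - 1
N = 3*3 - 1
N = 9 - 1 = 8

8


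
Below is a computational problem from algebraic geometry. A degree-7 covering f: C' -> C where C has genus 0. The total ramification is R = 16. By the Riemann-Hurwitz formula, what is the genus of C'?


Riemann-Hurwitz formula: 2g' - 2 = d(2g - 2) + R
Given: d = 7, g = 0, R = 16
2g' - 2 = 7*(2*0 - 2) + 16
2g' - 2 = 7*(-2) + 16
2g' - 2 = -14 + 16 = 2
2g' = 4
g' = 2

2


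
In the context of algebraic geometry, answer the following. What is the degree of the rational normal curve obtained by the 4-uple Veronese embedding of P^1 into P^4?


The rational normal curve in P^4 is the image of P^1 under the 4-uple Veronese.
A general hyperplane in P^4 pulls back to a degree-4 form on P^1, which has 4 zeros,
so the curve meets a general hyperplane in 4 points. Degree = 4.

4


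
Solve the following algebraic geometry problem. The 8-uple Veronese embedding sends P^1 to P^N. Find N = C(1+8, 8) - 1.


The Veronese embedding v_d: P^n -> P^N maps each point to all
degree-d monomials in n+1 homogeneous coordinates.
N = C(n+d, d) - 1
N = C(1+8, 8) - 1
N = C(9, 8) - 1
C(9, 8) = 9
N = 9 - 1 = 8

8


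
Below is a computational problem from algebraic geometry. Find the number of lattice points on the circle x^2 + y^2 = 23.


Systematically check integer values of x where x^2 <= 23.
For each valid x, check if 23 - x^2 is a perfect square.
Total integer solutions found: 0

0


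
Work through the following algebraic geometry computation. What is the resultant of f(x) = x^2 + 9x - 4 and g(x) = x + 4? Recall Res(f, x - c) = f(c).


For Res(f, x - c), we evaluate f at x = c.
f(-4) = (-4)^2 + 9*(-4) - 4
= 16 - 36 - 4
= -20 - 4 = -24
Res(f, g) = -24

-24


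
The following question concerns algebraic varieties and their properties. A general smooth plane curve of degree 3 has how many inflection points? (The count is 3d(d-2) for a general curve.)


For a general smooth plane curve C of degree d, the inflection points are
the intersection of C with its Hessian curve, which has degree 3(d-2).
By Bezout, the total intersection number is d * 3(d-2) = 3 * 3 = 9.
For a general curve every flex is ordinary, so each contributes
multiplicity 1 to C·Hess(C), and the number of distinct inflection
points is 3d(d-2).
Inflection points = 3*3*(3-2) = 3*3*1 = 9

9


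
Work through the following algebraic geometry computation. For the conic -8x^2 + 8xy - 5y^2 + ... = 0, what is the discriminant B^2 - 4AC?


The discriminant of a conic Ax^2 + Bxy + Cy^2 + ... = 0 is B^2 - 4AC.
B^2 = 8^2 = 64
4AC = 4*(-8)*(-5) = 160
Discriminant = 64 - 160 = -96

-96


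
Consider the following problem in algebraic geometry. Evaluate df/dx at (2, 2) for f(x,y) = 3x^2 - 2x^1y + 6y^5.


df/dx = 2*3*x^1 + 1*(-2)*x^0*y
At (2,2): 2*3*2^1 + 1*(-2)*2^0*2
= 12 - 4
= 8

8


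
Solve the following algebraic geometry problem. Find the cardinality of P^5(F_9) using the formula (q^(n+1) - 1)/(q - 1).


P^5(F_9) has (q^(n+1) - 1)/(q - 1) points.
= 9^5 + 9^4 + 9^3 + 9^2 + 9^1 + 9^0
= 59049 + 6561 + 729 + 81 + 9 + 1
= 66430

66430


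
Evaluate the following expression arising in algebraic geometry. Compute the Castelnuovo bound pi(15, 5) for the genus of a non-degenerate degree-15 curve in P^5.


Castelnuovo's bound: write d - 1 = m(r-1) + epsilon with 0 <= epsilon < r-1.
d - 1 = 15 - 1 = 14
r - 1 = 5 - 1 = 4
14 = 3*4 + 2, so m = 3, epsilon = 2
pi(d, r) = m(m-1)(r-1)/2 + m*epsilon
= 3*2*4/2 + 3*2
= 24/2 + 6
= 12 + 6 = 18

18


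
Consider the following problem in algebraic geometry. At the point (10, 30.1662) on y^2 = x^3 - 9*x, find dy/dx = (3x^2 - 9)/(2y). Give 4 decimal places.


Using implicit differentiation of y^2 = x^3 - 9*x:
2y * dy/dx = 3x^2 - 9
dy/dx = (3x^2 - 9)/(2y)
Numerator: 3*10^2 - 9 = 291
Denominator: 2*30.1662 = 60.3324
dy/dx = 291/60.3324 = 4.8233

4.8233


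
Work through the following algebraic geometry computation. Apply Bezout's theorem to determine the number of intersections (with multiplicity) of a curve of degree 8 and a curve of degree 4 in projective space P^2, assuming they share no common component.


Bezout's theorem states the intersection count equals the product of degrees.
Intersection count = 8 * 4 = 32

32


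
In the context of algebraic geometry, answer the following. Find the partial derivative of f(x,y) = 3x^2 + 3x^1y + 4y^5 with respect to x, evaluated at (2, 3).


df/dx = 2*3*x^1 + 1*3*x^0*y
At (2,3): 2*3*2^1 + 1*3*2^0*3
= 12 + 9
= 21

21


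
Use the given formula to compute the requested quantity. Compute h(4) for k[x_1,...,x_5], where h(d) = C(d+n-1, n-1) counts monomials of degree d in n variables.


The Hilbert function for the polynomial ring in 5 variables is:
h(d) = C(d+n-1, n-1)
h(4) = C(4+5-1, 5-1) = C(8, 4)
= 8! / (4! * 4!)
= 70

70


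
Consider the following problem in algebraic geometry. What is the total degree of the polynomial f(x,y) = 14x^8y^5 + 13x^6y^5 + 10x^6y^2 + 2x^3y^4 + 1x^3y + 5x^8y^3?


Examine each term for its total degree (sum of exponents).
  Term '14x^8y^5' has total degree 8+5 = 13.
  Term '13x^6y^5' has total degree 6+5 = 11.
  Term '10x^6y^2' has total degree 6+2 = 8.
  Term '2x^3y^4' has total degree 3+4 = 7.
  Term '1x^3y' has total degree 3+1 = 4.
  Term '5x^8y^3' has total degree 8+3 = 11.
The maximum total degree among all terms is 13.

13


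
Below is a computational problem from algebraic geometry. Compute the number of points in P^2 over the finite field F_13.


P^2(F_13) has (q^(n+1) - 1)/(q - 1) points.
= 13^2 + 13^1 + 13^0
= 169 + 13 + 1
= 183

183


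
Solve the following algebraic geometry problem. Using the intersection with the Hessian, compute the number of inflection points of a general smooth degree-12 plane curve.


For a general smooth plane curve C of degree d, the inflection points are
the intersection of C with its Hessian curve, which has degree 3(d-2).
By Bezout, the total intersection number is d * 3(d-2) = 12 * 30 = 360.
For a general curve every flex is ordinary, so each contributes
multiplicity 1 to C·Hess(C), and the number of distinct inflection
points is 3d(d-2).
Inflection points = 3*12*(12-2) = 3*12*10 = 360

360


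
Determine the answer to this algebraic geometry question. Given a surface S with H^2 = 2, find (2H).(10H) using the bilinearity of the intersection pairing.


Using bilinearity of the intersection pairing on a surface S:
(aH).(bH) = ab * (H.H)
We have H^2 = 2.
D.E = (2H).(10H) = 2*10*2
= 20*2
= 40

40


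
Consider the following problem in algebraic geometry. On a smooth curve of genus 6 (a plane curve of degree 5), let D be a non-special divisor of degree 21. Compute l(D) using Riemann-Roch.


First, compute the genus of a smooth plane curve of degree 5:
g = (d-1)(d-2)/2 = (5-1)(5-2)/2 = 6
For a non-special divisor D (i.e., h^1(D) = 0), Riemann-Roch gives:
l(D) = deg(D) - g + 1
Since deg(D) = 21 >= 2g - 1 = 11, D is non-special.
l(D) = 21 - 6 + 1 = 16

16


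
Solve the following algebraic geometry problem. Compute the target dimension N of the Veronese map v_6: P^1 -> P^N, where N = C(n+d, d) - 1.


The Veronese embedding v_d: P^n -> P^N maps each point to all
degree-d monomials in n+1 homogeneous coordinates.
N = C(n+d, d) - 1
N = C(1+6, 6) - 1
N = C(7, 6) - 1
C(7, 6) = 7
N = 7 - 1 = 6

6


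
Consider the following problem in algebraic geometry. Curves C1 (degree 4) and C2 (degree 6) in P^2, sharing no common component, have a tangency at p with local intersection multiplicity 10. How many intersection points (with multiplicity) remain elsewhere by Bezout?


By Bezout's theorem, the total intersection number is d1 * d2.
Total = 4 * 6 = 24
Intersection multiplicity at p = 10
Remaining intersections = 24 - 10 = 14

14


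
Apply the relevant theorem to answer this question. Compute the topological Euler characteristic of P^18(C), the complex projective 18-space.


The complex projective space P^18 has one cell in each even real dimension 0, 2, ..., 36.
The cohomology groups are H^{2k}(P^18) = Z for k = 0,...,18, and 0 otherwise.
Euler characteristic = sum of Betti numbers = 1 per even-dimensional cohomology group.
chi(P^18) = 18 + 1 = 19

19


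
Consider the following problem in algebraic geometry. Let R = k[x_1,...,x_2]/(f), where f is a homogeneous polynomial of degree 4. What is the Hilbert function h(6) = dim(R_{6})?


For R = k[x_1,...,x_n]/(f) with f homogeneous of degree e:
The Hilbert series is (1 - t^e)/(1 - t)^n.
So h(d) = C(d+n-1, n-1) - C(d-e+n-1, n-1) for d >= e.
With n=2, e=4, d=6:
C(6+2-1, 2-1) = C(7, 1) = 7
C(6-4+2-1, 2-1) = C(3, 1) = 3
h(6) = 7 - 3 = 4

4


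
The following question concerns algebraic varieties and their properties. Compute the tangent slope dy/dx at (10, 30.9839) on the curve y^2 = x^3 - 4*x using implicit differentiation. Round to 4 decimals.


Using implicit differentiation of y^2 = x^3 - 4*x:
2y * dy/dx = 3x^2 - 4
dy/dx = (3x^2 - 4)/(2y)
Numerator: 3*10^2 - 4 = 296
Denominator: 2*30.9839 = 61.9678
dy/dx = 296/61.9678 = 4.7767

4.7767


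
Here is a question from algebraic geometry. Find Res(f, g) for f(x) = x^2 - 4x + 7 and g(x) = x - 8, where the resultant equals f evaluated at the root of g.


For Res(f, x - c), we evaluate f at x = c.
f(8) = 8^2 - 4*8 + 7
= 64 - 32 + 7
= 32 + 7 = 39
Res(f, g) = 39

39


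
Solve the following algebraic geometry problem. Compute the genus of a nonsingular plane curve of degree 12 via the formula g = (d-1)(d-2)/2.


Using the genus formula for smooth plane curves:
g = (d-1)(d-2)/2
g = (12-1)(12-2)/2
g = 11*10/2
g = 110/2 = 55

55


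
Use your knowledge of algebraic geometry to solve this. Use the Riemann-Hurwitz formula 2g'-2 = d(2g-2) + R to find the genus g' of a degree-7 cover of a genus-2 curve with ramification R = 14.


Riemann-Hurwitz formula: 2g' - 2 = d(2g - 2) + R
Given: d = 7, g = 2, R = 14
2g' - 2 = 7*(2*2 - 2) + 14
2g' - 2 = 7*2 + 14
2g' - 2 = 14 + 14 = 28
2g' = 30
g' = 15

15


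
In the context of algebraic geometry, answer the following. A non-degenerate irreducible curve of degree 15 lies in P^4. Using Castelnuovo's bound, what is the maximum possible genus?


Castelnuovo's bound: write d - 1 = m(r-1) + epsilon with 0 <= epsilon < r-1.
d - 1 = 15 - 1 = 14
r - 1 = 4 - 1 = 3
14 = 4*3 + 2, so m = 4, epsilon = 2
pi(d, r) = m(m-1)(r-1)/2 + m*epsilon
= 4*3*3/2 + 4*2
= 36/2 + 8
= 18 + 8 = 26

26


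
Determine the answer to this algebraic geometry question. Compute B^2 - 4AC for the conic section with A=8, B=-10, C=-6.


The discriminant of a conic Ax^2 + Bxy + Cy^2 + ... = 0 is B^2 - 4AC.
B^2 = (-10)^2 = 100
4AC = 4*8*(-6) = -192
Discriminant = 100 + 192 = 292

292


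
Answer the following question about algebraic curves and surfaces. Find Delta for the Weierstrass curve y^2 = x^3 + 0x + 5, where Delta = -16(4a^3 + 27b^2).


Compute each component:
4a^3 = 4*0^3 = 4*0 = 0
27b^2 = 27*5^2 = 27*25 = 675
4a^3 + 27b^2 = 0 + 675 = 675
Delta = -16*675 = -10800

-10800


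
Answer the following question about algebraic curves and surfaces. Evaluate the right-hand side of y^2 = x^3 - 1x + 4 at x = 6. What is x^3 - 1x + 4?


Compute x^3 - 1x + 4 at x = 6:
x^3 = 6^3 = 216
(-1)*x = (-1)*6 = -6
Sum: 216 - 6 + 4 = 214

214


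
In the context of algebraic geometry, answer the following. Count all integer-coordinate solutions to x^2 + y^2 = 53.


Systematically check integer values of x where x^2 <= 53.
For each valid x, check if 53 - x^2 is a perfect square.
x=2: 53 - 4 = 49, sqrt = 7 (valid)
x=7: 53 - 49 = 4, sqrt = 2 (valid)
Total integer solutions found: 8

8


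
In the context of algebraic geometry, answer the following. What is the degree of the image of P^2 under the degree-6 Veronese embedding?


The Veronese variety v_6(P^2) has degree d^r.
d^r = 6^2 = 36

36


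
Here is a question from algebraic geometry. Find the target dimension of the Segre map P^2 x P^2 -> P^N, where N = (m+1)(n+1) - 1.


The Segre embedding maps P^m x P^n into P^N via
all products of coordinates from each factor.
N = (m+1)(n+1) - 1
N = (2+1)(2+1) - 1
N = 3*3 - 1
N = 9 - 1 = 8

8


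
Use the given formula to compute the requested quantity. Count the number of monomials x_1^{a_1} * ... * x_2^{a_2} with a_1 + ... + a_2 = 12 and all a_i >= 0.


The number of degree-12 monomials in 2 variables is C(d+n-1, n-1).
= C(12+2-1, 2-1) = C(13, 1)
= 13

13


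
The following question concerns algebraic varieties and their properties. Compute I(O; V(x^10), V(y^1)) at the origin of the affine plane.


The intersection multiplicity of V(x^a) and V(y^b) at the origin is:
I(O; V(x^10), V(y^1)) = dim_k(k[x,y]/(x^10, y^1))
A basis for k[x,y]/(x^10, y^1) is the set of monomials x^i * y^j
where 0 <= i < 10 and 0 <= j < 1.
The number of such monomials is 10 * 1 = 10

10


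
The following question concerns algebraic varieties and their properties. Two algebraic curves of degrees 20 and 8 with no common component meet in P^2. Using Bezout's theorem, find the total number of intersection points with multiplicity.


Bezout's theorem states the intersection count equals the product of degrees.
Intersection count = 20 * 8 = 160

160


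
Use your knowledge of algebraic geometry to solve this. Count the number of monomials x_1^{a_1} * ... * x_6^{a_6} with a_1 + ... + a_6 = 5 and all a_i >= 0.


The number of degree-5 monomials in 6 variables is C(d+n-1, n-1).
= C(5+6-1, 6-1) = C(10, 5)
= 252

252


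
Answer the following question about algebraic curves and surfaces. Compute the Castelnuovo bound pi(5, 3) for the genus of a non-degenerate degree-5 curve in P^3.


Castelnuovo's bound: write d - 1 = m(r-1) + epsilon with 0 <= epsilon < r-1.
d - 1 = 5 - 1 = 4
r - 1 = 3 - 1 = 2
4 = 2*2 + 0, so m = 2, epsilon = 0
pi(d, r) = m(m-1)(r-1)/2 + m*epsilon
= 2*1*2/2 + 2*0
= 4/2 + 0
= 2 + 0 = 2

2


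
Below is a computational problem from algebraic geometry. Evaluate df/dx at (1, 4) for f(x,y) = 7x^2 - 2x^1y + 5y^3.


df/dx = 2*7*x^1 + 1*(-2)*x^0*y
At (1,4): 2*7*1^1 + 1*(-2)*1^0*4
= 14 - 8
= 6

6


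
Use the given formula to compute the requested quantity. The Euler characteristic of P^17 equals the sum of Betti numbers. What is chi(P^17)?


The complex projective space P^17 has one cell in each even real dimension 0, 2, ..., 34.
The cohomology groups are H^{2k}(P^17) = Z for k = 0,...,17, and 0 otherwise.
Euler characteristic = sum of Betti numbers = 1 per even-dimensional cohomology group.
chi(P^17) = 17 + 1 = 18

18


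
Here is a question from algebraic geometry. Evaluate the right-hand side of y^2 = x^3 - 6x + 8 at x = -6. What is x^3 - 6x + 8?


Compute x^3 - 6x + 8 at x = -6:
x^3 = (-6)^3 = -216
(-6)*x = (-6)*(-6) = 36
Sum: -216 + 36 + 8 = -172

-172


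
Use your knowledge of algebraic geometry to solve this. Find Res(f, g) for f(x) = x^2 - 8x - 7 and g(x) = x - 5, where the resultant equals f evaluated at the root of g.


For Res(f, x - c), we evaluate f at x = c.
f(5) = 5^2 - 8*5 - 7
= 25 - 40 - 7
= -15 - 7 = -22
Res(f, g) = -22

-22
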